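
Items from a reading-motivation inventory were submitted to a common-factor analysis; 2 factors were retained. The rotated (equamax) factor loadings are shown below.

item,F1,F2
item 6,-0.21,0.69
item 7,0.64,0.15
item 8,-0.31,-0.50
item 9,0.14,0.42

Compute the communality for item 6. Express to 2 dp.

h² = (-0.21)² + 0.69² = 0.0441 + 0.4761 = 0.5202

0.52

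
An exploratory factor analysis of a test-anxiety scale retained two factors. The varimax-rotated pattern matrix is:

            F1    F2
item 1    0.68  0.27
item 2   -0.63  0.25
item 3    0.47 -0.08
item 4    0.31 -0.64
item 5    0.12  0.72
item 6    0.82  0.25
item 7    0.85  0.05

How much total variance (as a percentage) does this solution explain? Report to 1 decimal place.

SS loadings by factor: 2.5856, 1.1348; total = 3.7204.
Total variance with 7 standardized items is 7, so the solution explains 3.7204/7 = 0.5315 = 53.15%.

53.1%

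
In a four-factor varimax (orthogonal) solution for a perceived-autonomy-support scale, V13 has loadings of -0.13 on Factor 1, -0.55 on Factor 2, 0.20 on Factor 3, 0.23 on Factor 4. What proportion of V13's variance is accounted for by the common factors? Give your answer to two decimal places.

h² = (-0.13)² + (-0.55)² + 0.20² + 0.23² = 0.0169 + 0.3025 + 0.0400 + 0.0529 = 0.4123

0.41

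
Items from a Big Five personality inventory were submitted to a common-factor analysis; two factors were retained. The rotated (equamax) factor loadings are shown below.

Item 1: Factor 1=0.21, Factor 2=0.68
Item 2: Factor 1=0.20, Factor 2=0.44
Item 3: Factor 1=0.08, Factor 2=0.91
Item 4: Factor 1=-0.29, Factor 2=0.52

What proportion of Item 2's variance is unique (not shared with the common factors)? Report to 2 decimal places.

0.77

h² = 0.20² + 0.44² = 0.0400 + 0.1936 = 0.2336
Uniqueness u² = 1 − h² = 1 − 0.2336 = 0.7664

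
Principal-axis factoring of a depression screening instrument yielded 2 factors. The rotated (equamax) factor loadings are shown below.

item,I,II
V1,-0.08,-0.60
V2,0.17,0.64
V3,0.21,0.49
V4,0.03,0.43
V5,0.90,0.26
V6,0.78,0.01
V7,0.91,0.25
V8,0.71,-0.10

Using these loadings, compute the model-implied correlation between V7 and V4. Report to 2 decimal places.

r̂ = Σ λ_i·λ_j across factors = (0.91)(0.03) + (0.25)(0.43)
  = +0.0273 +0.1075 = 0.1348

0.13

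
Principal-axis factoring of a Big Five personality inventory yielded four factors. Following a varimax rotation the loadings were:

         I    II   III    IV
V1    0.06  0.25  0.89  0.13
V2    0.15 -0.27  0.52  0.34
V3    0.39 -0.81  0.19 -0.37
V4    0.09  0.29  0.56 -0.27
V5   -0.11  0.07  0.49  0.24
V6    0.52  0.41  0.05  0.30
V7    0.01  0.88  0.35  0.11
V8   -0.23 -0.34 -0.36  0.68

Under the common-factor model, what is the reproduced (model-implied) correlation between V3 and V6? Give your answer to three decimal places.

r̂ = Σ λ_i·λ_j across factors = (0.39)(0.52) + (-0.81)(0.41) + (0.19)(0.05) + (-0.37)(0.30)
  = +0.2028 -0.3321 +0.0095 -0.1110 = -0.2308

-0.231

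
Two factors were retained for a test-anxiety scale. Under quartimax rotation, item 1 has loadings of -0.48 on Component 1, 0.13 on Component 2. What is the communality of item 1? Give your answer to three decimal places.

0.247

h² = (-0.48)² + 0.13² = 0.2304 + 0.0169 = 0.2473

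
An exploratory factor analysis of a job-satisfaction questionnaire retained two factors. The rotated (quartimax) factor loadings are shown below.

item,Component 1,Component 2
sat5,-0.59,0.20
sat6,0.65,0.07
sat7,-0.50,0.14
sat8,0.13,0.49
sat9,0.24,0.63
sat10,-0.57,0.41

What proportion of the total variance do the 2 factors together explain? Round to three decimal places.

0.382

Communalities: 0.3881, 0.4274, 0.2696, 0.2570, 0.4545, 0.4930; Σh² = 2.2896.
Total variance with 6 standardized items is 6, so the solution explains 2.2896/6 = 0.3816.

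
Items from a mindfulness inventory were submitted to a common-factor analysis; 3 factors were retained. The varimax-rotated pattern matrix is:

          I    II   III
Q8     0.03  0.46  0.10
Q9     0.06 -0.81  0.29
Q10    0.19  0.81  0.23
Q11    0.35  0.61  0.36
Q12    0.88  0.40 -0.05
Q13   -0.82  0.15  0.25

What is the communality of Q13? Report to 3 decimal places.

0.757

h² = (-0.82)² + 0.15² + 0.25² = 0.6724 + 0.0225 + 0.0625 = 0.7574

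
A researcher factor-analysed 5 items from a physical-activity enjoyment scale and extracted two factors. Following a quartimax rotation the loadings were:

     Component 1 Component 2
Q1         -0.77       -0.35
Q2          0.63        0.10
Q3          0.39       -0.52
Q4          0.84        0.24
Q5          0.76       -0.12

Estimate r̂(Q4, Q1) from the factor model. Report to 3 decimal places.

-0.731

r̂ = Σ λ_i·λ_j across factors = (0.84)(-0.77) + (0.24)(-0.35)
  = -0.6468 -0.0840 = -0.7308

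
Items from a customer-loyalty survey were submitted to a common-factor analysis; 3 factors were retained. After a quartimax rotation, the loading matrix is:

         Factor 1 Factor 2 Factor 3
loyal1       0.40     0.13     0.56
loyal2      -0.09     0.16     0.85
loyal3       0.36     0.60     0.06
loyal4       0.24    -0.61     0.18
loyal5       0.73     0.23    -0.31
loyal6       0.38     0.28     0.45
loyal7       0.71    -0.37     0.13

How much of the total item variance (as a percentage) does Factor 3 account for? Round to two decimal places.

19.82%

SS loadings for Factor 3 = 0.56² + 0.85² + 0.06² + 0.18² + (-0.31)² + 0.45² + 0.13² = 1.3876
With 7 standardized items, total variance = 7. Proportion = 1.3876/7 = 0.1982 → 19.82%.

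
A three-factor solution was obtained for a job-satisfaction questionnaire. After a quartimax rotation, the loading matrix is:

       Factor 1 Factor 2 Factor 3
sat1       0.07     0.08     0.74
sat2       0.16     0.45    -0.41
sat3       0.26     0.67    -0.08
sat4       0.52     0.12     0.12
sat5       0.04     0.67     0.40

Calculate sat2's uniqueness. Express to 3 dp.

0.604

h² = 0.16² + 0.45² + (-0.41)² = 0.0256 + 0.2025 + 0.1681 = 0.3962
Uniqueness u² = 1 − h² = 1 − 0.3962 = 0.6038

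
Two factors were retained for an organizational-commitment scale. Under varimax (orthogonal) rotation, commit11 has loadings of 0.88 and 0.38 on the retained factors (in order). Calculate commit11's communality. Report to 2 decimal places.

0.92

h² = 0.88² + 0.38² = 0.7744 + 0.1444 = 0.9188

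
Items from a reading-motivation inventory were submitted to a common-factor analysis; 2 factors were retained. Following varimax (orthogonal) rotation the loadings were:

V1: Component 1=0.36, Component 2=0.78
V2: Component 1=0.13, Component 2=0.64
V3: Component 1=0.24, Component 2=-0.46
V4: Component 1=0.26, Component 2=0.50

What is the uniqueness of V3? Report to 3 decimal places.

h² = 0.24² + (-0.46)² = 0.0576 + 0.2116 = 0.2692
Uniqueness u² = 1 − h² = 1 − 0.2692 = 0.7308

0.731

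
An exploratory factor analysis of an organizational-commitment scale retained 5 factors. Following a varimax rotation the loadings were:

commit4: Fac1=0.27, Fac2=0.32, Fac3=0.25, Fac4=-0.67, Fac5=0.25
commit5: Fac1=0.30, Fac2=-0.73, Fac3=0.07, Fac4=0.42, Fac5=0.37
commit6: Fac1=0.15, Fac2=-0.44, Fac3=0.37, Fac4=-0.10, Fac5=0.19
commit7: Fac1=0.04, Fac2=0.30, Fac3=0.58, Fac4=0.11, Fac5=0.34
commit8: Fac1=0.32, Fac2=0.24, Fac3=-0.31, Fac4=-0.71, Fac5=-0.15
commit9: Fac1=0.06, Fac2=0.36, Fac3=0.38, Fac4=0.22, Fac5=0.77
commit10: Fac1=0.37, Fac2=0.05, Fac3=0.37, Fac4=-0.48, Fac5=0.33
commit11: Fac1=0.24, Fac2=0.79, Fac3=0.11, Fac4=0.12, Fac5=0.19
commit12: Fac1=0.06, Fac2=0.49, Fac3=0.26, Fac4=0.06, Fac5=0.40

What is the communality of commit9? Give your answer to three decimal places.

0.919

h² = 0.06² + 0.36² + 0.38² + 0.22² + 0.77² = 0.0036 + 0.1296 + 0.1444 + 0.0484 + 0.5929 = 0.9189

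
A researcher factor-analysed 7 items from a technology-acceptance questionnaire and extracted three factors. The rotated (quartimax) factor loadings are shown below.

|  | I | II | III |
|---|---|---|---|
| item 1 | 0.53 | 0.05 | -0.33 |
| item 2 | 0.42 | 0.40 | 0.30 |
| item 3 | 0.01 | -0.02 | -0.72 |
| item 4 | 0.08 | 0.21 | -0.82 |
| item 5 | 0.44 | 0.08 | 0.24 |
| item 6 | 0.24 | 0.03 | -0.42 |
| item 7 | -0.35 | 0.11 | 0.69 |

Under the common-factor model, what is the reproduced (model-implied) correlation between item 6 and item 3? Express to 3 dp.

r̂ = Σ λ_i·λ_j across factors = (0.24)(0.01) + (0.03)(-0.02) + (-0.42)(-0.72)
  = +0.0024 -0.0006 +0.3024 = 0.3042

0.304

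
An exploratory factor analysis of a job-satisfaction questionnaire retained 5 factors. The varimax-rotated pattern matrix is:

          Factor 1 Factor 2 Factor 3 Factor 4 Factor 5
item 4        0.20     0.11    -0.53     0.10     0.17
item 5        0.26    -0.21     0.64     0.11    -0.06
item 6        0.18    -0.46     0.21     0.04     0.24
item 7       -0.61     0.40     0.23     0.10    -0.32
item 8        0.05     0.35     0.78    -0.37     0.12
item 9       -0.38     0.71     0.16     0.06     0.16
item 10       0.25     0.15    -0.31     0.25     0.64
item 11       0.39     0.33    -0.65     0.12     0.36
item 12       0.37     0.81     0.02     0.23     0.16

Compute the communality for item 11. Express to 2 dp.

0.83

h² = 0.39² + 0.33² + (-0.65)² + 0.12² + 0.36² = 0.1521 + 0.1089 + 0.4225 + 0.0144 + 0.1296 = 0.8275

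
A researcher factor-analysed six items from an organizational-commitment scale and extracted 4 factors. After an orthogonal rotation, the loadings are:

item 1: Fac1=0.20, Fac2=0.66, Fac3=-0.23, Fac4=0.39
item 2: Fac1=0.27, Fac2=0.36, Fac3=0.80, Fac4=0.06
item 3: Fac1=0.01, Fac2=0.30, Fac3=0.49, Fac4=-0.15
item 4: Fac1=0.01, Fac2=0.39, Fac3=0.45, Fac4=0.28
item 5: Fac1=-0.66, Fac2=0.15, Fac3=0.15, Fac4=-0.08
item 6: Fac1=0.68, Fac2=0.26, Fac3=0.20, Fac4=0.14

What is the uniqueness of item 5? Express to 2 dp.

h² = (-0.66)² + 0.15² + 0.15² + (-0.08)² = 0.4356 + 0.0225 + 0.0225 + 0.0064 = 0.4870
Uniqueness u² = 1 − h² = 1 − 0.4870 = 0.5130

0.51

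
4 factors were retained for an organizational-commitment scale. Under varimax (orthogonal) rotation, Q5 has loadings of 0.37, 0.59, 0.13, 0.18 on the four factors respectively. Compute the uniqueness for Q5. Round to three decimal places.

0.466

h² = 0.37² + 0.59² + 0.13² + 0.18² = 0.1369 + 0.3481 + 0.0169 + 0.0324 = 0.5343
Uniqueness u² = 1 − h² = 1 − 0.5343 = 0.4657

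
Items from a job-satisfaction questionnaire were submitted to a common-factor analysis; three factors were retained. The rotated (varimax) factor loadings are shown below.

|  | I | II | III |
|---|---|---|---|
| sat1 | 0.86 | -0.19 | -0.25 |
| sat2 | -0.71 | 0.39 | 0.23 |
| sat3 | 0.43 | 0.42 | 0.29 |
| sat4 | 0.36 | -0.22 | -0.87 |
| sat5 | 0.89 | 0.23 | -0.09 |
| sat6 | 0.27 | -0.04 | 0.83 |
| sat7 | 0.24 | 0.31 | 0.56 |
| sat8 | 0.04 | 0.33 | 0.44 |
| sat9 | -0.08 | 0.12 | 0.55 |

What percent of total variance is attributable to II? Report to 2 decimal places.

SS loadings for II = (-0.19)² + 0.39² + 0.42² + (-0.22)² + 0.23² + (-0.04)² + 0.31² + 0.33² + 0.12² = 0.6869
With 9 standardized items, total variance = 9. Proportion = 0.6869/9 = 0.0763 → 7.63%.

7.63%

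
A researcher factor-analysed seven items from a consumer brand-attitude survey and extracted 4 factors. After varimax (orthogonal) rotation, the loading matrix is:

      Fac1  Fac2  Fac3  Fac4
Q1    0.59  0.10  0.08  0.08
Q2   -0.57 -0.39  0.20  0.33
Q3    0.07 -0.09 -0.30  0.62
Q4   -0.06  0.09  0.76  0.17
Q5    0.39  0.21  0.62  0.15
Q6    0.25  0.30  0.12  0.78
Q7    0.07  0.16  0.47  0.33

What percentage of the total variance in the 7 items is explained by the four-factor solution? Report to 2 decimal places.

Communalities: 0.3709, 0.6259, 0.4874, 0.6182, 0.6031, 0.7753, 0.3603; Σh² = 3.8411.
Total variance with 7 standardized items is 7, so the solution explains 3.8411/7 = 0.5487 = 54.87%.

54.87%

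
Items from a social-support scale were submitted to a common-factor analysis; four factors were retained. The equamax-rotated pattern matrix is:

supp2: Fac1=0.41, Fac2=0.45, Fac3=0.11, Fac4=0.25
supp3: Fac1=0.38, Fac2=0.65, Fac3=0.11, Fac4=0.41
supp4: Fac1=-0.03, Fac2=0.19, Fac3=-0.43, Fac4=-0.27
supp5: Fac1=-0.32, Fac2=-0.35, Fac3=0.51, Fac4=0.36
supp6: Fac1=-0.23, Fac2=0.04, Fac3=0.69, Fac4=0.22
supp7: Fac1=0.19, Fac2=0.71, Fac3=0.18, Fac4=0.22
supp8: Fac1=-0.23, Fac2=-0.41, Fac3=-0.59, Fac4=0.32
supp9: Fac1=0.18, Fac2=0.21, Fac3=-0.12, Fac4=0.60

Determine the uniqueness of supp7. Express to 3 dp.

h² = 0.19² + 0.71² + 0.18² + 0.22² = 0.0361 + 0.5041 + 0.0324 + 0.0484 = 0.6210
Uniqueness u² = 1 − h² = 1 − 0.6210 = 0.3790

0.379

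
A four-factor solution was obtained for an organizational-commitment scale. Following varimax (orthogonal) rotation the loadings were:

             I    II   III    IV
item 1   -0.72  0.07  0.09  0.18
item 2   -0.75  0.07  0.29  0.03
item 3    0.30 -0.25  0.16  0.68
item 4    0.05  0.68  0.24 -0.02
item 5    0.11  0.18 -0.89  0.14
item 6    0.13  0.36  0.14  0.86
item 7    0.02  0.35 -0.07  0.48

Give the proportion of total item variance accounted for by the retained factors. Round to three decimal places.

0.643

Communalities: 0.5638, 0.6524, 0.6405, 0.5229, 0.8562, 0.9057, 0.3582; Σh² = 4.4997.
Total variance with 7 standardized items is 7, so the solution explains 4.4997/7 = 0.6428.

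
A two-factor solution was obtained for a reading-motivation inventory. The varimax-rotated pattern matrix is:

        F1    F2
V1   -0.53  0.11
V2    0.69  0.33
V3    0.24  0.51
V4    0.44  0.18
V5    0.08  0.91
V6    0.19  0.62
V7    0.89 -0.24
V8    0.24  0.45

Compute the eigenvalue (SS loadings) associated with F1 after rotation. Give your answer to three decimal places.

SS loadings for F1 = (-0.53)² + 0.69² + 0.24² + 0.44² + 0.08² + 0.19² + 0.89² + 0.24² = 0.2809 + 0.4761 + 0.0576 + 0.1936 + 0.0064 + 0.0361 + 0.7921 + 0.0576 = 1.9004

1.900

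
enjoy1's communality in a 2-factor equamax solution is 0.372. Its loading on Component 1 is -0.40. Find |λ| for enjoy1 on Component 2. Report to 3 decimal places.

Under orthogonal rotation h² = Σλ², so λ_Component 2² = h² − (0.1600) = 0.372 − 0.1600 = 0.2120.
|λ| = √0.2120 = 0.4604.

0.460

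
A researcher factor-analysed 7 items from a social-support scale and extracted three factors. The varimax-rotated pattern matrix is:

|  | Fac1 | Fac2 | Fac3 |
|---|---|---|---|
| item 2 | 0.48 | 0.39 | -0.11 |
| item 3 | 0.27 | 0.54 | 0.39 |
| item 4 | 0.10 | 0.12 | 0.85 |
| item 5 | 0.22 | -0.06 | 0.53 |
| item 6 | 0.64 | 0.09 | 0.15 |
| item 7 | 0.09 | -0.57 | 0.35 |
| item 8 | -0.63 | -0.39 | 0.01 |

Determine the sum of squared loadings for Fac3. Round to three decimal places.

1.313

SS loadings for Fac3 = (-0.11)² + 0.39² + 0.85² + 0.53² + 0.15² + 0.35² + 0.01² = 0.0121 + 0.1521 + 0.7225 + 0.2809 + 0.0225 + 0.1225 + 0.0001 = 1.3127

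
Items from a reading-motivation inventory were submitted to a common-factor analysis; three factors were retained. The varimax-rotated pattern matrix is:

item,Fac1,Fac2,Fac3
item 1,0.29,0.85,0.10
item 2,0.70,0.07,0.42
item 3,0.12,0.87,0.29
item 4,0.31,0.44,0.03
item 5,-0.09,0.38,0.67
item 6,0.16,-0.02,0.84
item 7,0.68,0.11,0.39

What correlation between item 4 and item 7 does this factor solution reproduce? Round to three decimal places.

r̂ = Σ λ_i·λ_j across factors = (0.31)(0.68) + (0.44)(0.11) + (0.03)(0.39)
  = +0.2108 +0.0484 +0.0117 = 0.2709

0.271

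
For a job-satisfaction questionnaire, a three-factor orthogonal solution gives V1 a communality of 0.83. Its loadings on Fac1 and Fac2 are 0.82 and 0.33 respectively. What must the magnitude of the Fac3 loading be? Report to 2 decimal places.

0.22

Under orthogonal rotation h² = Σλ², so λ_Fac3² = h² − (0.7813) = 0.83 − 0.7813 = 0.0487.
|λ| = √0.0487 = 0.2207.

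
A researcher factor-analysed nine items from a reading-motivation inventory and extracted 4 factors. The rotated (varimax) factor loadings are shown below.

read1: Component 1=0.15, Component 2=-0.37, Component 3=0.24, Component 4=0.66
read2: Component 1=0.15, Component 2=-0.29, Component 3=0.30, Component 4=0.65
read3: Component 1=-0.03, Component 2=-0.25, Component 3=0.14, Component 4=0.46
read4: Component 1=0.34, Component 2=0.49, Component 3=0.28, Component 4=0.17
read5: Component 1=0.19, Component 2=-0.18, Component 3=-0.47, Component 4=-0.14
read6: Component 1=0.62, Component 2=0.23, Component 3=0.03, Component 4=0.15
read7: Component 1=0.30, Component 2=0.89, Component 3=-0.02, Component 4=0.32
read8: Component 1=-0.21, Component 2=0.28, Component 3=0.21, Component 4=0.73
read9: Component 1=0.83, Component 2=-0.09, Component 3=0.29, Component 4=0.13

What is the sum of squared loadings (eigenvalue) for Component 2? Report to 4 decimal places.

SS loadings for Component 2 = (-0.37)² + (-0.29)² + (-0.25)² + 0.49² + (-0.18)² + 0.23² + 0.89² + 0.28² + (-0.09)² = 0.1369 + 0.0841 + 0.0625 + 0.2401 + 0.0324 + 0.0529 + 0.7921 + 0.0784 + 0.0081 = 1.4875

1.4875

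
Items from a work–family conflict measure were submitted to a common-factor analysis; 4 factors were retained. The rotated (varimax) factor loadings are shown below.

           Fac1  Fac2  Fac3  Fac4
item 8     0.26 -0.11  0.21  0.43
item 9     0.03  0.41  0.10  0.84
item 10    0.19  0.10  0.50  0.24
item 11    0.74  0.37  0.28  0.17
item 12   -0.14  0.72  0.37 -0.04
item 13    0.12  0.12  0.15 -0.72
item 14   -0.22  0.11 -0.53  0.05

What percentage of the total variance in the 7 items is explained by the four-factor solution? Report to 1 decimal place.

56.1%

Communalities: 0.3087, 0.8846, 0.3537, 0.7918, 0.6765, 0.5697, 0.3439; Σh² = 3.9289.
Total variance with 7 standardized items is 7, so the solution explains 3.9289/7 = 0.5613 = 56.13%.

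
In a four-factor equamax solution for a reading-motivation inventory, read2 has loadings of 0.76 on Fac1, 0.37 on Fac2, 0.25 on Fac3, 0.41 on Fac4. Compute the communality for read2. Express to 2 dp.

0.95

h² = 0.76² + 0.37² + 0.25² + 0.41² = 0.5776 + 0.1369 + 0.0625 + 0.1681 = 0.9451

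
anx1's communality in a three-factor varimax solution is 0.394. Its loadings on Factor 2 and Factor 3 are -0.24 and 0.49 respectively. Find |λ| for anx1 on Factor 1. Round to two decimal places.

0.31

Under orthogonal rotation h² = Σλ², so λ_Factor 1² = h² − (0.2977) = 0.394 − 0.2977 = 0.0963.
|λ| = √0.0963 = 0.3103.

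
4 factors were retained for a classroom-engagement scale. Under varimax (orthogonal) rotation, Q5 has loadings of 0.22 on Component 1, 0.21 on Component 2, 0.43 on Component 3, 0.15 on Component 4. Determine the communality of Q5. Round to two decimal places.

h² = 0.22² + 0.21² + 0.43² + 0.15² = 0.0484 + 0.0441 + 0.1849 + 0.0225 = 0.2999

0.30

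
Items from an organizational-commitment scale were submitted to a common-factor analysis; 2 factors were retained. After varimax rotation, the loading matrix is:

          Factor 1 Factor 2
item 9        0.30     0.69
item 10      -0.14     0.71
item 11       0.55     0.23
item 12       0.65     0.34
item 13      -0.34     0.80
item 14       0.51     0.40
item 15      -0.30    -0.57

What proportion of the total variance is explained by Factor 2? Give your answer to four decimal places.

0.3248

SS loadings for Factor 2 = 0.69² + 0.71² + 0.23² + 0.34² + 0.80² + 0.40² + (-0.57)² = 2.2736
Proportion of variance = 2.2736 / 7 = 0.3248.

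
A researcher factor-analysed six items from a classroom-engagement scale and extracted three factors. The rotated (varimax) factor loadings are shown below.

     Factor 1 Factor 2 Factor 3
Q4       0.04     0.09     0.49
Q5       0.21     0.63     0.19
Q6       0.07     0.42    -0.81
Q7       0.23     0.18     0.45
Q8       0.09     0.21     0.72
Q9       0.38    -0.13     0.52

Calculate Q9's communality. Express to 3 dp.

h² = 0.38² + (-0.13)² + 0.52² = 0.1444 + 0.0169 + 0.2704 = 0.4317

0.432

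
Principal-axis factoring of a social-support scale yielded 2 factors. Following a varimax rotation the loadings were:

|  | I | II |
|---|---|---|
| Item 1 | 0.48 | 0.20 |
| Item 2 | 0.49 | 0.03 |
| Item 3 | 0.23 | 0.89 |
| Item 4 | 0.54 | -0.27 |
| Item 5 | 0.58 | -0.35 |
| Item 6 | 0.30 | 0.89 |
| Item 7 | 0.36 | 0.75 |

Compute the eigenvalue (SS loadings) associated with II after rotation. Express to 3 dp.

SS loadings for II = 0.20² + 0.03² + 0.89² + (-0.27)² + (-0.35)² + 0.89² + 0.75² = 0.0400 + 0.0009 + 0.7921 + 0.0729 + 0.1225 + 0.7921 + 0.5625 = 2.3830

2.383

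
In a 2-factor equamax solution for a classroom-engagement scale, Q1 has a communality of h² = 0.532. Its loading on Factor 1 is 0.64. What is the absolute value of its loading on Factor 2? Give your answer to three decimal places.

0.350

Under orthogonal rotation h² = Σλ², so λ_Factor 2² = h² − (0.4096) = 0.532 − 0.4096 = 0.1224.
|λ| = √0.1224 = 0.3499.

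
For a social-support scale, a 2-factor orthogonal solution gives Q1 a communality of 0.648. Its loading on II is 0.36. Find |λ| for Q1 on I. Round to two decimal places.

Under orthogonal rotation h² = Σλ², so λ_I² = h² − (0.1296) = 0.648 − 0.1296 = 0.5184.
|λ| = √0.5184 = 0.7200.

0.72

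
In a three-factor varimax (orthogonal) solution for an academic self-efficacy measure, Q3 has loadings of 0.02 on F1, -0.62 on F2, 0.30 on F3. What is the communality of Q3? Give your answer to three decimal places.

h² = 0.02² + (-0.62)² + 0.30² = 0.0004 + 0.3844 + 0.0900 = 0.4748

0.475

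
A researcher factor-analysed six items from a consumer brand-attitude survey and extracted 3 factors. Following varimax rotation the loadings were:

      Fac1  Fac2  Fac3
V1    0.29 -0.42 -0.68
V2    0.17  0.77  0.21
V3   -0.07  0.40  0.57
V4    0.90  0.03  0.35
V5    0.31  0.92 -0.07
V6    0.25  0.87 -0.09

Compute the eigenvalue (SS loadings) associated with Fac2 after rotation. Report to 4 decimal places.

2.5335

SS loadings for Fac2 = (-0.42)² + 0.77² + 0.40² + 0.03² + 0.92² + 0.87² = 0.1764 + 0.5929 + 0.1600 + 0.0009 + 0.8464 + 0.7569 = 2.5335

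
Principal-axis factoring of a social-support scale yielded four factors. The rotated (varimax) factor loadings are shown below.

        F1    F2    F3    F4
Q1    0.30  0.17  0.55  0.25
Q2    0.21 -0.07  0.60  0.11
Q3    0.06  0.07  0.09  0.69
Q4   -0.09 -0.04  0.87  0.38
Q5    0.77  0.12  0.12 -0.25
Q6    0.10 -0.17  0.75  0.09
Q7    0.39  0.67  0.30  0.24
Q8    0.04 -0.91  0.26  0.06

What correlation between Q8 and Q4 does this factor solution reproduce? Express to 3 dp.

0.282

r̂ = Σ λ_i·λ_j across factors = (0.04)(-0.09) + (-0.91)(-0.04) + (0.26)(0.87) + (0.06)(0.38)
  = -0.0036 +0.0364 +0.2262 +0.0228 = 0.2818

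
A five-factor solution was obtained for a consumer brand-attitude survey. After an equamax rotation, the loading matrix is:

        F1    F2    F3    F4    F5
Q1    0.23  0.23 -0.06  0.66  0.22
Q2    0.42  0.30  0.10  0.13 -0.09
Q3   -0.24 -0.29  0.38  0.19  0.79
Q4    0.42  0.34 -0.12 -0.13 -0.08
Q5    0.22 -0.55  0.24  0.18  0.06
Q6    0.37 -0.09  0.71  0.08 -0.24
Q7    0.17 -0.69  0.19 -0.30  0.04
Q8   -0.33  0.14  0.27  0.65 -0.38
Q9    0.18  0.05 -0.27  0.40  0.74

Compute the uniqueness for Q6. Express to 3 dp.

0.287

h² = 0.37² + (-0.09)² + 0.71² + 0.08² + (-0.24)² = 0.1369 + 0.0081 + 0.5041 + 0.0064 + 0.0576 = 0.7131
Uniqueness u² = 1 − h² = 1 − 0.7131 = 0.2869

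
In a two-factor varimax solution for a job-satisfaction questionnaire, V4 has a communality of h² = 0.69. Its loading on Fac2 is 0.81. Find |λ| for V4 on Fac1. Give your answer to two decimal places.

Under orthogonal rotation h² = Σλ², so λ_Fac1² = h² − (0.6561) = 0.69 − 0.6561 = 0.0339.
|λ| = √0.0339 = 0.1841.

0.18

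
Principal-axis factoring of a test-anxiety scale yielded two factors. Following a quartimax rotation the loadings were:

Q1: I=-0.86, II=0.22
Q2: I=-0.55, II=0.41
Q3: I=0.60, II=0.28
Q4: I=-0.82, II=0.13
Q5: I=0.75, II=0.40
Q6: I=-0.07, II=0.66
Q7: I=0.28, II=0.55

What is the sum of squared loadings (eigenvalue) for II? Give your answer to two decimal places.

1.21

SS loadings for II = 0.22² + 0.41² + 0.28² + 0.13² + 0.40² + 0.66² + 0.55² = 0.0484 + 0.1681 + 0.0784 + 0.0169 + 0.1600 + 0.4356 + 0.3025 = 1.2099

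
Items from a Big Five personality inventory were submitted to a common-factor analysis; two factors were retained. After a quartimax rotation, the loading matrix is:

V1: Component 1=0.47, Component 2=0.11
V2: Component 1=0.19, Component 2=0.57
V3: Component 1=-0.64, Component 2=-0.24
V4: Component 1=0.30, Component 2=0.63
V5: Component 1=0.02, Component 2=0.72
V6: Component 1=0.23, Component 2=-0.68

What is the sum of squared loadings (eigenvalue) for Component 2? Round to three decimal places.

1.772

SS loadings for Component 2 = 0.11² + 0.57² + (-0.24)² + 0.63² + 0.72² + (-0.68)² = 0.0121 + 0.3249 + 0.0576 + 0.3969 + 0.5184 + 0.4624 = 1.7723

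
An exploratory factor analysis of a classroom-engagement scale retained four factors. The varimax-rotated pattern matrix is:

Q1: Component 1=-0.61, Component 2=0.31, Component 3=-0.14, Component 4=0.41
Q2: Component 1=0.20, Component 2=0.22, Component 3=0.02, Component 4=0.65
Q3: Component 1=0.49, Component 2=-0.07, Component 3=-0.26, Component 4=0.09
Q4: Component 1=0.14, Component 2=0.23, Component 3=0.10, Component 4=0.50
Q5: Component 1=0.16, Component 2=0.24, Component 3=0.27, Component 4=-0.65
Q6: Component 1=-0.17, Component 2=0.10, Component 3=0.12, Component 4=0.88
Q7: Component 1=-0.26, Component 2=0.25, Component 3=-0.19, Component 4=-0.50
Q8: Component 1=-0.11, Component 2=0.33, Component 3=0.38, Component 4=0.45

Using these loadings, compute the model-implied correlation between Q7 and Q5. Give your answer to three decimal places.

0.292

r̂ = Σ λ_i·λ_j across factors = (-0.26)(0.16) + (0.25)(0.24) + (-0.19)(0.27) + (-0.50)(-0.65)
  = -0.0416 +0.0600 -0.0513 +0.3250 = 0.2921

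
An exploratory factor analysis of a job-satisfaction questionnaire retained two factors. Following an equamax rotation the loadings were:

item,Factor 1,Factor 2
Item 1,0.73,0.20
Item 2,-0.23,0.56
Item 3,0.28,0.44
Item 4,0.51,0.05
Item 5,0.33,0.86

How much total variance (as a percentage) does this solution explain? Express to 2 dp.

46.45%

SS loadings by factor: 1.0332, 1.2893; total = 2.3225.
Total variance with 5 standardized items is 5, so the solution explains 2.3225/5 = 0.4645 = 46.45%.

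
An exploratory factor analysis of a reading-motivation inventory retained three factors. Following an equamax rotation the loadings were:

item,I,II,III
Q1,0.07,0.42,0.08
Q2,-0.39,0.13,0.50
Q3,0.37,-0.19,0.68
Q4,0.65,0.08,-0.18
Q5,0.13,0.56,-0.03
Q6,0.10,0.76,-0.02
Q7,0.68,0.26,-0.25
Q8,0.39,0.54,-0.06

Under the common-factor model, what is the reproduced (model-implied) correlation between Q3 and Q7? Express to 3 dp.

r̂ = Σ λ_i·λ_j across factors = (0.37)(0.68) + (-0.19)(0.26) + (0.68)(-0.25)
  = +0.2516 -0.0494 -0.1700 = 0.0322

0.032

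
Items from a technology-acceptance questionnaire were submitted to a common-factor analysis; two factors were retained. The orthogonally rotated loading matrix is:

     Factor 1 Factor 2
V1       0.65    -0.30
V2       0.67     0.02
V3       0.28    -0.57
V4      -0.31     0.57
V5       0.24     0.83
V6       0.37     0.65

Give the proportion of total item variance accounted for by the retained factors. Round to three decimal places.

0.515

SS loadings by factor: 1.2404, 1.8516; total = 3.0920.
Total variance with 6 standardized items is 6, so the solution explains 3.0920/6 = 0.5153.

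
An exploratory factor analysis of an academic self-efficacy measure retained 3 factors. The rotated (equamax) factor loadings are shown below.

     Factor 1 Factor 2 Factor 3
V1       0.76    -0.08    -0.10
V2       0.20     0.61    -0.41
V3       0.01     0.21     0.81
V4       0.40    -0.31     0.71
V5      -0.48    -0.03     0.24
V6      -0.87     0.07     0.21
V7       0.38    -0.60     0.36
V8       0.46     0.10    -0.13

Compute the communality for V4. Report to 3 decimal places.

0.760

h² = 0.40² + (-0.31)² + 0.71² = 0.1600 + 0.0961 + 0.5041 = 0.7602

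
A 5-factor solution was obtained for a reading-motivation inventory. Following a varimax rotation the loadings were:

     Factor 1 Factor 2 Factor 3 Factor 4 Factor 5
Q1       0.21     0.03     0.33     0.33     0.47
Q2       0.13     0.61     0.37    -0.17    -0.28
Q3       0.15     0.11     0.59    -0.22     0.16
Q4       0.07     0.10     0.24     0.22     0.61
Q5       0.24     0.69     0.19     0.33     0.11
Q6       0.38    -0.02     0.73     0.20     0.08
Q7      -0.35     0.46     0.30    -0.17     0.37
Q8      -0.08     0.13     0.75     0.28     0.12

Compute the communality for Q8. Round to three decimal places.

h² = (-0.08)² + 0.13² + 0.75² + 0.28² + 0.12² = 0.0064 + 0.0169 + 0.5625 + 0.0784 + 0.0144 = 0.6786

0.679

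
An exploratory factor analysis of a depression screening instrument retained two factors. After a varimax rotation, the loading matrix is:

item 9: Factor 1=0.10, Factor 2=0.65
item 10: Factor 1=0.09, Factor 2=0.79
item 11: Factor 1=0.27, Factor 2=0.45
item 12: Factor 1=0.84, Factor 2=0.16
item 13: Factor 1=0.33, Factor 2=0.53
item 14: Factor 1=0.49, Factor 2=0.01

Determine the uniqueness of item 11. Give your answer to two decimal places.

0.72

h² = 0.27² + 0.45² = 0.0729 + 0.2025 = 0.2754
Uniqueness u² = 1 − h² = 1 − 0.2754 = 0.7246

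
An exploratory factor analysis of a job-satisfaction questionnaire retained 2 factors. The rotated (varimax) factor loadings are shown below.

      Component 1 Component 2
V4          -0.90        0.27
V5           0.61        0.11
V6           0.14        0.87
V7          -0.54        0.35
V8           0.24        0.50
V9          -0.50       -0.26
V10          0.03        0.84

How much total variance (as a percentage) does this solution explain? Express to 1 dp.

SS loadings by factor: 1.8018, 1.9876; total = 3.7894.
Total variance with 7 standardized items is 7, so the solution explains 3.7894/7 = 0.5413 = 54.13%.

54.1%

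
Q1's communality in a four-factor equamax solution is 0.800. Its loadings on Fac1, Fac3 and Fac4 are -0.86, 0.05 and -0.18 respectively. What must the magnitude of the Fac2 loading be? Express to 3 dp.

0.160

Under orthogonal rotation h² = Σλ², so λ_Fac2² = h² − (0.7745) = 0.800 − 0.7745 = 0.0255.
|λ| = √0.0255 = 0.1597.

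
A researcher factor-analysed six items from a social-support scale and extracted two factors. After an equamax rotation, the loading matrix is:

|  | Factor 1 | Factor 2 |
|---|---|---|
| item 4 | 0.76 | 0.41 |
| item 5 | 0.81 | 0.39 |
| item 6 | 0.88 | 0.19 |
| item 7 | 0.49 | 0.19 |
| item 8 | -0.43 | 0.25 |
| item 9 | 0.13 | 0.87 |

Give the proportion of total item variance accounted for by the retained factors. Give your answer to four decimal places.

0.6103

SS loadings by factor: 2.4500, 1.2118; total = 3.6618.
Total variance with 6 standardized items is 6, so the solution explains 3.6618/6 = 0.6103.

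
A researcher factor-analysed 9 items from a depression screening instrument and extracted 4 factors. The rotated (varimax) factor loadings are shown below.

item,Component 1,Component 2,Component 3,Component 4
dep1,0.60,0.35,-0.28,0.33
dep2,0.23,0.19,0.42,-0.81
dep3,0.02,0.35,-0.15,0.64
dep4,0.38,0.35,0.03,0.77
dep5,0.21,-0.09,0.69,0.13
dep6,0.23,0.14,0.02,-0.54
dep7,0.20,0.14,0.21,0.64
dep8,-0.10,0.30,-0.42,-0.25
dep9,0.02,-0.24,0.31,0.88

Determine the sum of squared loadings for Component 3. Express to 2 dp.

1.07

SS loadings for Component 3 = (-0.28)² + 0.42² + (-0.15)² + 0.03² + 0.69² + 0.02² + 0.21² + (-0.42)² + 0.31² = 0.0784 + 0.1764 + 0.0225 + 0.0009 + 0.4761 + 0.0004 + 0.0441 + 0.1764 + 0.0961 = 1.0713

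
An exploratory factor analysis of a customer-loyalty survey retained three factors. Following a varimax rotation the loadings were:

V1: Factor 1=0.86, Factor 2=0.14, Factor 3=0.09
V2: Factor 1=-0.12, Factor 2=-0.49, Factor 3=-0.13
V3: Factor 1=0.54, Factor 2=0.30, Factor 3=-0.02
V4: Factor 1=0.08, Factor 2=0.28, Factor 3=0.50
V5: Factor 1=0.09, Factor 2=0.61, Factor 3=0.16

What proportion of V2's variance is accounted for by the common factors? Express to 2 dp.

0.27

h² = (-0.12)² + (-0.49)² + (-0.13)² = 0.0144 + 0.2401 + 0.0169 = 0.2714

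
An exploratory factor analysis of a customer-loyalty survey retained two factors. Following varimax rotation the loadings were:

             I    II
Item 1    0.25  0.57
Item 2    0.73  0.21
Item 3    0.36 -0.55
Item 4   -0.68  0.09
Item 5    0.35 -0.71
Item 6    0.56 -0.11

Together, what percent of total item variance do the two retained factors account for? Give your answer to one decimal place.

Communalities: 0.3874, 0.5770, 0.4321, 0.4705, 0.6266, 0.3257; Σh² = 2.8193.
Total variance with 6 standardized items is 6, so the solution explains 2.8193/6 = 0.4699 = 46.99%.

47.0%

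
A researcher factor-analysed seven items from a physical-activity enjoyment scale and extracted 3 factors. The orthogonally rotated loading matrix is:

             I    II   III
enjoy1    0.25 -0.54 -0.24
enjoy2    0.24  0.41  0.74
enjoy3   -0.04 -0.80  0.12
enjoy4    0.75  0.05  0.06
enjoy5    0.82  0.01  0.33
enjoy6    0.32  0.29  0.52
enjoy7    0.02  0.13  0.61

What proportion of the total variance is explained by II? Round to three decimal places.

0.172

SS loadings for II = (-0.54)² + 0.41² + (-0.80)² + 0.05² + 0.01² + 0.29² + 0.13² = 1.2033
Proportion of variance = 1.2033 / 7 = 0.1719.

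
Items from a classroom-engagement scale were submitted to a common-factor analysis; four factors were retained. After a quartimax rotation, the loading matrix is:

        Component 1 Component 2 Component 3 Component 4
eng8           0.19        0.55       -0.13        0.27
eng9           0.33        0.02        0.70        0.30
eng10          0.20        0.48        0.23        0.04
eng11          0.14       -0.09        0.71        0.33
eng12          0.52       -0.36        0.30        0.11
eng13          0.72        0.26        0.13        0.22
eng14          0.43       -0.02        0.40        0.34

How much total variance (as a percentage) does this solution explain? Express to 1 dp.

SS loadings by factor: 1.1783, 0.7390, 1.3308, 0.4495; total = 3.6976.
Total variance with 7 standardized items is 7, so the solution explains 3.6976/7 = 0.5282 = 52.82%.

52.8%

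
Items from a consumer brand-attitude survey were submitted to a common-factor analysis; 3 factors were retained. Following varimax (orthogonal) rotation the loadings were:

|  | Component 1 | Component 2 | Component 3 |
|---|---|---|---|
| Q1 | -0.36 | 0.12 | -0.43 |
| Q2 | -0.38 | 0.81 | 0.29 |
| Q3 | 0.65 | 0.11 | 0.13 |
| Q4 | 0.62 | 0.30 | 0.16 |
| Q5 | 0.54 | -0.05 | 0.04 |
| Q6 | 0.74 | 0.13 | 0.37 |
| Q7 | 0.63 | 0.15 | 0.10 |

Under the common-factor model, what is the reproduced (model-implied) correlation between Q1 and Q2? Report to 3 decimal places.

0.109

r̂ = Σ λ_i·λ_j across factors = (-0.36)(-0.38) + (0.12)(0.81) + (-0.43)(0.29)
  = +0.1368 +0.0972 -0.1247 = 0.1093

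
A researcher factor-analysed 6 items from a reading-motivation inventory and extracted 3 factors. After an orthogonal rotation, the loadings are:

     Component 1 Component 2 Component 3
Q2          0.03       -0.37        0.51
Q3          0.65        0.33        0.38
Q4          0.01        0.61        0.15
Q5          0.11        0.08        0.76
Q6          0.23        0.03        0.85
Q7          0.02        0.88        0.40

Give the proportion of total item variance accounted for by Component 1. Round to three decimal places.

SS loadings for Component 1 = 0.03² + 0.65² + 0.01² + 0.11² + 0.23² + 0.02² = 0.4889
Proportion of variance = 0.4889 / 6 = 0.0815.

0.081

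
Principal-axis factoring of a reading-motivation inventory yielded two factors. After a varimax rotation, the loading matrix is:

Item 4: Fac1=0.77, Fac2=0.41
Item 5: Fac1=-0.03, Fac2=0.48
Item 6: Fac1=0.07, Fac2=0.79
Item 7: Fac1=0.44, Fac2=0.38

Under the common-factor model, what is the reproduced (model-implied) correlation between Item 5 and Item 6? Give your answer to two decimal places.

0.38

r̂ = Σ λ_i·λ_j across factors = (-0.03)(0.07) + (0.48)(0.79)
  = -0.0021 +0.3792 = 0.3771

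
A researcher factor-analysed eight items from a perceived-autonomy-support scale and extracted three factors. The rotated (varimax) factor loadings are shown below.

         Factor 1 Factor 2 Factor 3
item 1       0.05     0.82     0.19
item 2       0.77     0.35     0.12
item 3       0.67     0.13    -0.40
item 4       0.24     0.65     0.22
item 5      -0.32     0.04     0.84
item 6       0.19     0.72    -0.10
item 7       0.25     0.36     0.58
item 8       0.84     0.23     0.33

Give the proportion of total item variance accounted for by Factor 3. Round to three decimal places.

SS loadings for Factor 3 = 0.19² + 0.12² + (-0.40)² + 0.22² + 0.84² + (-0.10)² + 0.58² + 0.33² = 1.4198
Proportion of variance = 1.4198 / 8 = 0.1775.

0.177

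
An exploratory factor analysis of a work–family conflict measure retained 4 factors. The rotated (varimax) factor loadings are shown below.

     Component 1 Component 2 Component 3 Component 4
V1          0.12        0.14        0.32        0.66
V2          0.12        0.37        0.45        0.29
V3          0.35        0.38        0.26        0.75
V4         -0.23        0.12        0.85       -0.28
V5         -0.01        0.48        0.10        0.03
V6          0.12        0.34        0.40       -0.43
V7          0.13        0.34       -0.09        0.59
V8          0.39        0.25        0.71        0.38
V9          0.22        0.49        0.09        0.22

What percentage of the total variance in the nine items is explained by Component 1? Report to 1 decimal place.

4.8%

SS loadings for Component 1 = 0.12² + 0.12² + 0.35² + (-0.23)² + (-0.01)² + 0.12² + 0.13² + 0.39² + 0.22² = 0.4361
With 9 standardized items, total variance = 9. Proportion = 0.4361/9 = 0.0485 → 4.85%.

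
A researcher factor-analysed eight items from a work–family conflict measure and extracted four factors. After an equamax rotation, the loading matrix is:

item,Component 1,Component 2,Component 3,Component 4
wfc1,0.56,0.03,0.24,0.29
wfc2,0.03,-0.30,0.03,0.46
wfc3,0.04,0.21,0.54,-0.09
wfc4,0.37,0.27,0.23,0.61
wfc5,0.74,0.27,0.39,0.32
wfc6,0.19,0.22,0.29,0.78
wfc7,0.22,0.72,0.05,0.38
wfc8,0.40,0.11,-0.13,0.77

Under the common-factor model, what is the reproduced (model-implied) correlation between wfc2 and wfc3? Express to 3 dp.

-0.087

r̂ = Σ λ_i·λ_j across factors = (0.03)(0.04) + (-0.30)(0.21) + (0.03)(0.54) + (0.46)(-0.09)
  = +0.0012 -0.0630 +0.0162 -0.0414 = -0.0870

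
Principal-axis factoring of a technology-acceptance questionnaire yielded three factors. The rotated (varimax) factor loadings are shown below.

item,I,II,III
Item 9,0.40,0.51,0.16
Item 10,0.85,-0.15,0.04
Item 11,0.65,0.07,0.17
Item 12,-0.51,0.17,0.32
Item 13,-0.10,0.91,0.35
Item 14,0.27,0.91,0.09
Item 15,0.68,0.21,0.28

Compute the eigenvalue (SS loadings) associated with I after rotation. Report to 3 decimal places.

SS loadings for I = 0.40² + 0.85² + 0.65² + (-0.51)² + (-0.10)² + 0.27² + 0.68² = 0.1600 + 0.7225 + 0.4225 + 0.2601 + 0.0100 + 0.0729 + 0.4624 = 2.1104

2.110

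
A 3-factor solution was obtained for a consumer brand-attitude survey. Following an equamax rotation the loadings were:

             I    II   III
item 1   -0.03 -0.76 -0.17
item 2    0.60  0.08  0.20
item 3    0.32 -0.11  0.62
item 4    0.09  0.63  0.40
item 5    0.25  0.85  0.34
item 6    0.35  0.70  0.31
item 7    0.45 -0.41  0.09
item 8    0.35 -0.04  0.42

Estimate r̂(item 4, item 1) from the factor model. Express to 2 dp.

r̂ = Σ λ_i·λ_j across factors = (0.09)(-0.03) + (0.63)(-0.76) + (0.40)(-0.17)
  = -0.0027 -0.4788 -0.0680 = -0.5495

-0.55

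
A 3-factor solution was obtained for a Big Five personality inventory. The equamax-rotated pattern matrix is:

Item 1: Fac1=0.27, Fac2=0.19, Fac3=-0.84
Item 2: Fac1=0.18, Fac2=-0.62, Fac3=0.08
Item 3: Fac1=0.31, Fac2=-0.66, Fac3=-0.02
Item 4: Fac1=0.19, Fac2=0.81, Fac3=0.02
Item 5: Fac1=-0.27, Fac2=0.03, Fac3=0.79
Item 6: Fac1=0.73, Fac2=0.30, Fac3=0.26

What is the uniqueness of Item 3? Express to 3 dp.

0.468

h² = 0.31² + (-0.66)² + (-0.02)² = 0.0961 + 0.4356 + 0.0004 = 0.5321
Uniqueness u² = 1 − h² = 1 − 0.5321 = 0.4679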